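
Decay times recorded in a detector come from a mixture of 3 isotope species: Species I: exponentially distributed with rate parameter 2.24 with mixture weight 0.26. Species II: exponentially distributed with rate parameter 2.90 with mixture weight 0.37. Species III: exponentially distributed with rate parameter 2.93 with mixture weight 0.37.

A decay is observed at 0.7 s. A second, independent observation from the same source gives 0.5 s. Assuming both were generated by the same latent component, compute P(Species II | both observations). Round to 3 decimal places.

Apply Bayes' rule: the posterior for each component is proportional to its prior times its likelihood at x.
Since both observations come from the same component, the likelihood for component k is f_k(x₁)·f_k(x₂).
  f_I = [2.24·e^(−2.24·0.7) = 2.24·e^(−1.5680) = 0.466954] × [0.730867] = 0.341281
  f_II = [2.90·e^(−2.90·0.7) = 2.90·e^(−2.0300) = 0.380873] × [0.680254] = 0.25909
  f_III = [2.93·e^(−2.93·0.7) = 2.93·e^(−2.0510) = 0.376816] × [0.677059] = 0.255127
Multiply by the mixture weights:
  P(Z=I)·f_I = 0.26 × 0.341281 = 0.0887331
  P(Z=II)·f_II = 0.37 × 0.25909 = 0.0958634
  P(Z=III)·f_III = 0.37 × 0.255127 = 0.0943969
Evidence: 0.0887331 + 0.0958634 + 0.0943969 = 0.278993
Responsibility of Species II: 0.0958634 / 0.278993 ≈ 0.344

0.344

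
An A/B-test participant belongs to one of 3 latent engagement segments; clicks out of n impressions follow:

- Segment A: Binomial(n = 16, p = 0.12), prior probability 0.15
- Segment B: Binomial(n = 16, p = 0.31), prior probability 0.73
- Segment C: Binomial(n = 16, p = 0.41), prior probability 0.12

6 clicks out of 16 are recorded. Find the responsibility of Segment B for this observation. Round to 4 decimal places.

Posterior ∝ prior × likelihood, so P(k | x) ∝ w_k f_k(x); normalise over all components.
Binomial probabilities:
  f_A = C(16,6)·0.12^6·0.88^10 = 8008·2.98598e-06·0.278501 = 0.00665945
  f_B = C(16,6)·0.31^6·0.69^10 = 8008·0.000887504·0.0244619 = 0.173854
  f_C = C(16,6)·0.41^6·0.59^10 = 8008·0.0047501·0.00511117 = 0.194423
Weight by the priors:
  w_A·f_A = 0.15 × 0.00665945 = 0.000998917
  w_B·f_B = 0.73 × 0.173854 = 0.126914
  w_C·f_C = 0.12 × 0.194423 = 0.0233307
Denominator: 0.000998917 + 0.126914 + 0.0233307 = 0.151243
P(Segment B | data) = 0.126914 / 0.151243 ≈ 0.8391

0.8391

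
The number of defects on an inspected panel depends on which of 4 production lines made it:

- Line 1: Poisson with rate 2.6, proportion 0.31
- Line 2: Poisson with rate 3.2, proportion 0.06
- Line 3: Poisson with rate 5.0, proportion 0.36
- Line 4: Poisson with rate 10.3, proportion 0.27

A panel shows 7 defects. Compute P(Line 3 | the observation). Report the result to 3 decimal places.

0.578

Posterior ∝ prior × likelihood, so P(k | x) ∝ w_k f_k(x); normalise over all components.
Poisson probabilities:
  f_1 = e^(−2.6)·2.6^7/7! = 0.0118363
  f_2 = e^(−3.2)·3.2^7/7! = 0.0277893
  f_3 = e^(−5.0)·5.0^7/7! = 0.104445
  f_4 = e^(−10.3)·10.3^7/7! = 0.0820724
Multiply by the mixture weights:
  w_1·f_1 = 0.31 × 0.0118363 = 0.00366926
  w_2·f_2 = 0.06 × 0.0277893 = 0.00166736
  w_3·f_3 = 0.36 × 0.104445 = 0.0376002
  w_4·f_4 = 0.27 × 0.0820724 = 0.0221595
Sum: 0.00366926 + 0.00166736 + 0.0376002 + 0.0221595 = 0.0650963
P(Line 3 | x) ≈ 0.578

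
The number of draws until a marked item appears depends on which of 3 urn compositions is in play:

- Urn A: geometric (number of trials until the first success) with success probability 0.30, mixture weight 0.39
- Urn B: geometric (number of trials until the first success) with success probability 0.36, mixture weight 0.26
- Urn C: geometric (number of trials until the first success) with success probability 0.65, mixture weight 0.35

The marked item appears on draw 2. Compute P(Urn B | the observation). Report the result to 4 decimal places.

Posterior ∝ prior × likelihood, so P(k | x) ∝ w_k f_k(x); normalise over all components.
Component likelihoods at x = 2:
  p_A = 0.21
  p_B = 0.2304
  p_C = 0.2275
Prior × likelihood for each component:
  w_A·p_A = 0.39 × 0.21 = 0.0819
  w_B·p_B = 0.26 × 0.2304 = 0.059904
  w_C·p_C = 0.35 × 0.2275 = 0.079625
Sum: 0.0819 + 0.059904 + 0.079625 = 0.221429
P(Urn B | x) = 0.059904 / 0.221429 ≈ 0.2705

0.2705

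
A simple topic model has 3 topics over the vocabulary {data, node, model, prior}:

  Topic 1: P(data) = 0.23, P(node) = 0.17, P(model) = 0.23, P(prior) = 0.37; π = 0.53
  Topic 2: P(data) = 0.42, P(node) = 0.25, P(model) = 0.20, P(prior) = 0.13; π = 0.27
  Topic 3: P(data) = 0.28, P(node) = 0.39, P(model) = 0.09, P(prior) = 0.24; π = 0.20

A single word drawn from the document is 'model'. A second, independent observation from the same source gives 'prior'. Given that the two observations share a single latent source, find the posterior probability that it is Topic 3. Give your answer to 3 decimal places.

0.077

Posterior ∝ prior × likelihood, so P(k | x) ∝ π_k f_k(x); normalise over all components.
Since both observations come from the same component, the likelihood for component k is f_k(x₁)·f_k(x₂).
  L_1 = [0.23] × [0.37] = 0.0851
  L_2 = [0.2] × [0.13] = 0.026
  L_3 = [0.09] × [0.24] = 0.0216
Multiply by the mixture weights:
  π_1·L_1 = 0.53 × 0.0851 = 0.045103
  π_2·L_2 = 0.27 × 0.026 = 0.00702
  π_3·L_3 = 0.20 × 0.0216 = 0.00432
Evidence: 0.045103 + 0.00702 + 0.00432 = 0.056443
So the posterior for Topic 3 is 0.00432 / 0.056443 ≈ 0.077.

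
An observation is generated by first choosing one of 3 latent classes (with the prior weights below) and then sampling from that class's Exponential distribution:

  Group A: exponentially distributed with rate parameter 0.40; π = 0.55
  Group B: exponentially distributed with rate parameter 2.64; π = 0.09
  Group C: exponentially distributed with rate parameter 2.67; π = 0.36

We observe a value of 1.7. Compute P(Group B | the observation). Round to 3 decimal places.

Apply Bayes' rule: the posterior for each component is proportional to its prior times its likelihood at x.
Exponential densities:
  f_A = 0.40·e^(−0.40·1.7) = 0.40·e^(−0.6800) = 0.202647
  f_B = 2.64·e^(−2.64·1.7) = 2.64·e^(−4.4880) = 0.0296818
  f_C = 2.67·e^(−2.67·1.7) = 2.67·e^(−4.5390) = 0.0285265
Prior × likelihood for each component:
  π_A·f_A = 0.55 × 0.202647 = 0.111456
  π_B·f_B = 0.09 × 0.0296818 = 0.00267136
  π_C·f_C = 0.36 × 0.0285265 = 0.0102695
Evidence: 0.111456 + 0.00267136 + 0.0102695 = 0.124397
P(Group B | 1.7) ≈ 0.021

0.021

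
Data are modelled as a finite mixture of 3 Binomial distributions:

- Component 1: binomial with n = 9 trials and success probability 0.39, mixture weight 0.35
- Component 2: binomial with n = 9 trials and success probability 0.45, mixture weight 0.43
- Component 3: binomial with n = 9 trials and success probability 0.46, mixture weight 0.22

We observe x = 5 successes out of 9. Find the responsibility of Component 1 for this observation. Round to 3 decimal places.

0.282

The responsibility of component k is π_k f_k(x) divided by Σ_j π_j f_j(x).
Evaluate each component's likelihood at the observed value:
  L_1 = 0.157403
  L_2 = 0.212757
  L_3 = 0.220666
Unnormalised posteriors:
  π_1·L_1 = 0.35 × 0.157403 = 0.055091
  π_2·L_2 = 0.43 × 0.212757 = 0.0914855
  π_3·L_3 = 0.22 × 0.220666 = 0.0485464
Evidence: 0.055091 + 0.0914855 + 0.0485464 = 0.195123
P(Component 1 | the observation) ≈ 0.282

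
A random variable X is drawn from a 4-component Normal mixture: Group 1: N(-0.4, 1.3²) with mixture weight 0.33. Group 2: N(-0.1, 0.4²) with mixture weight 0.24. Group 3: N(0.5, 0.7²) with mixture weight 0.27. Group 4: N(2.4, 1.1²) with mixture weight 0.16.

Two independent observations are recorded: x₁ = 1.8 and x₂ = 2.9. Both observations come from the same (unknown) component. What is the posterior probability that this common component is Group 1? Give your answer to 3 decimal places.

The responsibility of component k is π_k f_k(x) divided by Σ_j π_j f_j(x).
Since both observations come from the same component, the likelihood for component k is f_k(x₁)·f_k(x₂).
  p_1 = [(1/(1.3·√(2π)))·exp(−(1.8−-0.4)²/(2·1.3²)) = 0.306879·exp(-1.43195) = 0.0732955] × [0.0122382] = 0.000897003
  p_2 = [(1/(0.4·√(2π)))·exp(−(1.8−-0.1)²/(2·0.4²)) = 0.997356·exp(-11.28125) = 1.25738e-05] × [6.0858e-13] = 7.65215e-18
  p_3 = [(1/(0.7·√(2π)))·exp(−(1.8−0.5)²/(2·0.7²)) = 0.569918·exp(-1.72449) = 0.101596] × [0.0015967] = 0.000162218
  p_4 = [(1/(1.1·√(2π)))·exp(−(1.8−2.4)²/(2·1.1²)) = 0.362675·exp(-0.14876) = 0.312544] × [0.327079] = 0.102227
Prior × likelihood for each component:
  π_1·p_1 = 0.33 × 0.000897003 = 0.000296011
  π_2·p_2 = 0.24 × 7.65215e-18 = 1.83651e-18
  π_3·p_3 = 0.27 × 0.000162218 = 4.37989e-05
  π_4·p_4 = 0.16 × 0.102227 = 0.0163563
Denominator: 0.000296011 + 1.83651e-18 + 4.37989e-05 + 0.0163563 = 0.0166961
So the posterior for Group 1 is 0.000296011 / 0.0166961 ≈ 0.018.

0.018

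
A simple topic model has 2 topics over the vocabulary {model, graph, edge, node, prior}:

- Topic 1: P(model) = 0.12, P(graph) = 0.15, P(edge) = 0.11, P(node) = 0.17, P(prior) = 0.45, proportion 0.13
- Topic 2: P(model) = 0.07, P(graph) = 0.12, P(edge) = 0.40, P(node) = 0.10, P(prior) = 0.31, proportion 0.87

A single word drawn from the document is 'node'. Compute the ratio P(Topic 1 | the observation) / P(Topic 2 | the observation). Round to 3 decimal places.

The posterior odds equal the prior odds times the likelihood ratio: (P(Z=i)/P(Z=j))·(f_i(x)/f_j(x)).
Component likelihoods at x = 'node':
  f_1 = 0.17
  f_2 = 0.1
0.0221 / 0.087 ≈ 0.254

0.254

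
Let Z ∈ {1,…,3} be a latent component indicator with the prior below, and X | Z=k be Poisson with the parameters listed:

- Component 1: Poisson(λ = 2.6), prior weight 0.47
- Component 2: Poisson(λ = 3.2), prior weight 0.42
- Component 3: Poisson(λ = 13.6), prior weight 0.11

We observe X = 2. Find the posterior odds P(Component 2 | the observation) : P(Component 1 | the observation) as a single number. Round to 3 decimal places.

0.743

The posterior odds equal the prior odds times the likelihood ratio: (π_i/π_j)·(f_i(x)/f_j(x)).
Poisson probabilities:
  p_1 = e^(−2.6)·2.6^2/2! = 0.251045
  p_2 = e^(−3.2)·3.2^2/2! = 0.208702
  p_3 = e^(−13.6)·13.6^2/2! = 0.000114721
Posterior odds = (π_2·p_2) / (π_1·p_1) = (0.42·0.208702) / (0.47·0.251045) = 0.087655 / 0.117991 ≈ 0.743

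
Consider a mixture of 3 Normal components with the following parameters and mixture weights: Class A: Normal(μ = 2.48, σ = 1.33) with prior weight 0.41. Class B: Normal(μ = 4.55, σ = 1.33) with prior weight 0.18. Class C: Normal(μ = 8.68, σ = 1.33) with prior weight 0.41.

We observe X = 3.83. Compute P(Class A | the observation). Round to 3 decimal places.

By Bayes' theorem, P(k | x) = w_k f_k(x) / Σ_j w_j f_j(x).
Normal densities:
  L_A = 0.179197
  L_B = 0.259072
  L_C = 0.000388575
Multiply by the mixture weights:
  w_A·L_A = 0.41 × 0.179197 = 0.0734709
  w_B·L_B = 0.18 × 0.259072 = 0.046633
  w_C·L_C = 0.41 × 0.000388575 = 0.000159316
Evidence: 0.0734709 + 0.046633 + 0.000159316 = 0.120263
P(Class A | data) ≈ 0.611

0.611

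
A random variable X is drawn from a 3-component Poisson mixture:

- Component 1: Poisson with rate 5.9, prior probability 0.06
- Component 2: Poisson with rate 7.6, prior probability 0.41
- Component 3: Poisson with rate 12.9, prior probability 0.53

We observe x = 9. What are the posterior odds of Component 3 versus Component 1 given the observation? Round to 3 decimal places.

The posterior odds equal the prior odds times the likelihood ratio: (π_i/π_j)·(f_i(x)/f_j(x)).
Component likelihoods at x = 9:
  L_1 = e^(−5.9)·5.9^9/9! = 0.0653985
  L_2 = e^(−7.6)·7.6^9/9! = 0.11666
  L_3 = e^(−12.9)·12.9^9/9! = 0.0680998
0.0360929 / 0.00392391 ≈ 9.198

9.198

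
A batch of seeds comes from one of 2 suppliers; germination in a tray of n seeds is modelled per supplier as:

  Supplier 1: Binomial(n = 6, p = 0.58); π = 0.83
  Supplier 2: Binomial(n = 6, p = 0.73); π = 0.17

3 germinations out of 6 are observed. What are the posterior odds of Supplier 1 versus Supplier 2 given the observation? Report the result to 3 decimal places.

9.217

Only the two components matter; the odds are (π_i f_i(x)) / (π_j f_j(x)).
Binomial probabilities:
  L_1 = 0.289109
  L_2 = 0.15314
Odds = (0.83/0.17) × (0.289109/0.15314) = 4.88235 × 1.88787 ≈ 9.217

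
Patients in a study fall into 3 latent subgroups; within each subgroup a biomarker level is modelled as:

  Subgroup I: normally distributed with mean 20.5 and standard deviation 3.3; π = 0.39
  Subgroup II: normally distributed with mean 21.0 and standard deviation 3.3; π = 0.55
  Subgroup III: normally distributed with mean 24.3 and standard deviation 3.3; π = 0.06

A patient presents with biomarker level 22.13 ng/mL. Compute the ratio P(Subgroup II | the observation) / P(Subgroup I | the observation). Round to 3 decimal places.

Since P(k|x) ∝ P(Z=k) f_k(x), the posterior odds are P(Z=i) f_i(x) / (P(Z=j) f_j(x)).
Normal densities:
  p_I = 0.107008
  p_II = 0.114008
  p_III = 0.0973869
Odds = (0.55/0.39) × (0.114008/0.107008) = 1.41026 × 1.06541 ≈ 1.503

1.503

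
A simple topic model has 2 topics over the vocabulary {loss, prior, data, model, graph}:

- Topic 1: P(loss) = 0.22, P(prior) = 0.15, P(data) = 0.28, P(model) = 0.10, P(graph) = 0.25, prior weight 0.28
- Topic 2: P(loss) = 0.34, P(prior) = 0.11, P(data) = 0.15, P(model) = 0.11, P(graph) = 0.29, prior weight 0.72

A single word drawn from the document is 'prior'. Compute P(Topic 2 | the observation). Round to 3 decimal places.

0.653

By Bayes' theorem, P(k | x) = π_k f_k(x) / Σ_j π_j f_j(x).
Component likelihoods at x = 'prior':
  L_1 = P(prior | comp) = 0.15
  L_2 = P(prior | comp) = 0.11
Unnormalised posteriors:
  π_1·L_1 = 0.28 × 0.15 = 0.042
  π_2·L_2 = 0.72 × 0.11 = 0.0792
Sum: 0.042 + 0.0792 = 0.1212
P(Topic 2 | x) = 0.0792 / 0.1212 ≈ 0.653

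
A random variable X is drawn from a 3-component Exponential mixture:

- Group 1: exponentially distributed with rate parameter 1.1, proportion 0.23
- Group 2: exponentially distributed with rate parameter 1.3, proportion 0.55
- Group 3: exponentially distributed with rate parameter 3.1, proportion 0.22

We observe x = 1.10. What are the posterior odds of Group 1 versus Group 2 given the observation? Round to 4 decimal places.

Only the two components matter; the odds are (P(Z=i) f_i(x)) / (P(Z=j) f_j(x)).
Evaluate each component's likelihood at the observed value:
  p_1 = 1.1·e^(−1.1·1.10) = 1.1·e^(−1.2100) = 0.328017
  p_2 = 1.3·e^(−1.3·1.10) = 1.3·e^(−1.4300) = 0.311102
  p_3 = 3.1·e^(−3.1·1.10) = 3.1·e^(−3.4100) = 0.102428
0.0754439 / 0.171106 ≈ 0.4409

0.4409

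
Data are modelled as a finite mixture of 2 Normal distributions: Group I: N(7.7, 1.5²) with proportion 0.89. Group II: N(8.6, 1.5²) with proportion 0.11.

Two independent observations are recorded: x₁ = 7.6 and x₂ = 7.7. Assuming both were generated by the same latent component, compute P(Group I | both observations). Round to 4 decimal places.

0.9235

The responsibility of component k is π_k f_k(x) divided by Σ_j π_j f_j(x).
Since both observations come from the same component, the likelihood for component k is f_k(x₁)·f_k(x₂).
  p_I = [0.265371] × [0.265962] = 0.0705785
  p_II = [0.212965] × [0.22215] = 0.0473102
Weight by the priors:
  π_I·p_I = 0.89 × 0.0705785 = 0.0628149
  π_II·p_II = 0.11 × 0.0473102 = 0.00520412
Denominator: 0.0628149 + 0.00520412 = 0.068019
P(Group I | x₁, x₂) ≈ 0.9235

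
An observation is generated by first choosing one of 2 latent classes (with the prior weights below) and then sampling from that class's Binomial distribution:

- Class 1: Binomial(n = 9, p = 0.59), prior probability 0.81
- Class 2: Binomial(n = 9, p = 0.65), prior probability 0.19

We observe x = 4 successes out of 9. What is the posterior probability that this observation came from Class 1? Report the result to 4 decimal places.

The responsibility of component k is π_k f_k(x) divided by Σ_j π_j f_j(x).
Component likelihoods at x = 4 successes out of 9:
  f_1 = C(9,4)·0.59^4·0.41^5 = 126·0.121174·0.0115856 = 0.176888
  f_2 = C(9,4)·0.65^4·0.35^5 = 126·0.178506·0.00525219 = 0.118131
Prior × likelihood for each component:
  π_1·f_1 = 0.81 × 0.176888 = 0.143279
  π_2·f_2 = 0.19 × 0.118131 = 0.0224449
Normaliser: 0.143279 + 0.0224449 = 0.165724
P(Class 1 | the observation) ≈ 0.8646

0.8646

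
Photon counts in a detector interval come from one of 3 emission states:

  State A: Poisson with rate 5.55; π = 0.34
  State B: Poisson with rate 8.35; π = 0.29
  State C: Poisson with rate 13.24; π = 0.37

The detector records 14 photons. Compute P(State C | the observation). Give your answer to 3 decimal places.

By Bayes' theorem, P(k | x) = w_k f_k(x) / Σ_j w_j f_j(x).
Poisson probabilities:
  f_A = 0.00117316
  f_B = 0.0217192
  f_C = 0.103744
Multiply by the mixture weights:
  w_A·f_A = 0.34 × 0.00117316 = 0.000398876
  w_B·f_B = 0.29 × 0.0217192 = 0.00629856
  w_C·f_C = 0.37 × 0.103744 = 0.0383854
Normaliser: 0.000398876 + 0.00629856 + 0.0383854 = 0.0450829
So the posterior for State C is 0.0383854 / 0.0450829 ≈ 0.851.

0.851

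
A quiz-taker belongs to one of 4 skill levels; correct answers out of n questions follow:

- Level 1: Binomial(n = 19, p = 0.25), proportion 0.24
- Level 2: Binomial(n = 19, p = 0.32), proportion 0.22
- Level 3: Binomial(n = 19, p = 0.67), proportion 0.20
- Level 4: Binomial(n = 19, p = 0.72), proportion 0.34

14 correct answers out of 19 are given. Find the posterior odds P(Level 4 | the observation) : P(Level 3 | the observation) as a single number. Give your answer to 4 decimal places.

2.0478

Posterior odds = (π_i f_i(x)) / (π_j f_j(x)); the normalising sum cancels.
Binomial probabilities:
  p_1 = C(19,14)·0.25^14·0.75^5 = 11628·3.72529e-09·0.237305 = 1.02795e-05
  p_2 = C(19,14)·0.32^14·0.68^5 = 11628·1.18059e-07·0.145393 = 0.000199595
  p_3 = C(19,14)·0.67^14·0.33^5 = 11628·0.00367322·0.00391354 = 0.167156
  p_4 = C(19,14)·0.72^14·0.28^5 = 11628·0.0100613·0.00172104 = 0.201349
Odds = (0.34/0.20) × (0.201349/0.167156) = 1.7 × 1.20456 ≈ 2.0478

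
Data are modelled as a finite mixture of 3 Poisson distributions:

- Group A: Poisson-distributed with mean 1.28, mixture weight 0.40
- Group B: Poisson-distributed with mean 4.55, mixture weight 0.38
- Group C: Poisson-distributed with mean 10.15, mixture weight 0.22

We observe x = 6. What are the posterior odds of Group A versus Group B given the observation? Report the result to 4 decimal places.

Only the two components matter; the odds are (π_i f_i(x)) / (π_j f_j(x)).
Poisson probabilities:
  f_A = 0.00169836
  f_B = 0.130225
  f_C = 0.0593437
Odds = (0.40/0.38) × (0.00169836/0.130225) = 1.05263 × 0.0130417 ≈ 0.0137

0.0137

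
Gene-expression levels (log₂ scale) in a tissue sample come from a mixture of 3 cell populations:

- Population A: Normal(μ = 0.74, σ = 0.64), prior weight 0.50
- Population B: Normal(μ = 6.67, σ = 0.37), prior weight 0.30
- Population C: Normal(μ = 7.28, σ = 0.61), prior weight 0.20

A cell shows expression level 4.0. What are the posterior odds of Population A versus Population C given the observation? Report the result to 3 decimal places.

10.501

Since P(k|x) ∝ P(Z=k) f_k(x), the posterior odds are P(Z=i) f_i(x) / (P(Z=j) f_j(x)).
Evaluate each component's likelihood at the observed value:
  p_A = 1.44732e-06
  p_B = 5.30923e-12
  p_C = 3.44569e-07
7.23661e-07 / 6.89138e-08 ≈ 10.501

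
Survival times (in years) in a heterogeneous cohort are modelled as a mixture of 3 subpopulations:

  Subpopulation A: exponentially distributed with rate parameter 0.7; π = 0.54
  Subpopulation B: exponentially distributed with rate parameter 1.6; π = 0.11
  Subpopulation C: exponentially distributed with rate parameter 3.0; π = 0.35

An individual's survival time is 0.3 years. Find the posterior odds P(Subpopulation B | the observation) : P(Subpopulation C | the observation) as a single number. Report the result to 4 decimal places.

0.2551

The posterior odds equal the prior odds times the likelihood ratio: (π_i/π_j)·(f_i(x)/f_j(x)).
Evaluate each component's likelihood at the observed value:
  L_A = 0.567409
  L_B = 0.990053
  L_C = 1.21971
0.108906 / 0.426898 ≈ 0.2551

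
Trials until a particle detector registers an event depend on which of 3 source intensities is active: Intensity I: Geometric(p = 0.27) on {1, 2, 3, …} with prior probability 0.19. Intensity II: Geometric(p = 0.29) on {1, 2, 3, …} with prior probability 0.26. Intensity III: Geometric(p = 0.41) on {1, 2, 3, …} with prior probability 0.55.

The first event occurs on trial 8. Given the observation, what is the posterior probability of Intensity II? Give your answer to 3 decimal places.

Posterior ∝ prior × likelihood, so P(k | x) ∝ π_k f_k(x); normalise over all components.
Evaluate each component's likelihood at the observed value:
  f_I = 0.029828
  f_II = 0.0263758
  f_III = 0.0102035
Multiply by the mixture weights:
  π_I·f_I = 0.19 × 0.029828 = 0.00566732
  π_II·f_II = 0.26 × 0.0263758 = 0.00685772
  π_III·f_III = 0.55 × 0.0102035 = 0.00561191
Evidence: 0.00566732 + 0.00685772 + 0.00561191 = 0.0181369
So the posterior for Intensity II is 0.00685772 / 0.0181369 ≈ 0.378.

0.378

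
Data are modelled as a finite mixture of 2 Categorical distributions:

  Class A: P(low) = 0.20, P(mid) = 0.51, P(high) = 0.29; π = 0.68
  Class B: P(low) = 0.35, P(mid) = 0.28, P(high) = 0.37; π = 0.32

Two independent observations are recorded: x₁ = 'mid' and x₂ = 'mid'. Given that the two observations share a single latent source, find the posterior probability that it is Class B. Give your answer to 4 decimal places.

P(component k | x) = P(Z=k)·f_k(x) / marginal(x), where marginal(x) = Σ_j P(Z=j)·f_j(x).
Since both observations come from the same component, the likelihood for component k is f_k(x₁)·f_k(x₂).
  p_A = [0.51] × [0.51] = 0.2601
  p_B = [0.28] × [0.28] = 0.0784
Prior × likelihood for each component:
  P(Z=A)·p_A = 0.68 × 0.2601 = 0.176868
  P(Z=B)·p_B = 0.32 × 0.0784 = 0.025088
Evidence: 0.176868 + 0.025088 = 0.201956
P(Class B | x₁,x₂) ≈ 0.1242

0.1242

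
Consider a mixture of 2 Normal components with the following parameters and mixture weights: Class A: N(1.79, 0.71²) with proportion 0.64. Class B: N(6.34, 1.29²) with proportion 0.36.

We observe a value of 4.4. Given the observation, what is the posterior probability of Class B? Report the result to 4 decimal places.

Posterior ∝ prior × likelihood, so P(k | x) ∝ π_k f_k(x); normalise over all components.
Component likelihoods at x = 4.4:
  f_A = (1/(0.71·√(2π)))·exp(−(4.4−1.79)²/(2·0.71²)) = 0.561891·exp(-6.75670) = 0.000653516
  f_B = (1/(1.29·√(2π)))·exp(−(4.4−6.34)²/(2·1.29²)) = 0.309258·exp(-1.13082) = 0.0998185
Unnormalised posteriors:
  π_A·f_A = 0.64 × 0.000653516 = 0.00041825
  π_B·f_B = 0.36 × 0.0998185 = 0.0359346
Evidence: 0.00041825 + 0.0359346 = 0.0363529
Responsibility of Class B: 0.0359346 / 0.0363529 ≈ 0.9885

0.9885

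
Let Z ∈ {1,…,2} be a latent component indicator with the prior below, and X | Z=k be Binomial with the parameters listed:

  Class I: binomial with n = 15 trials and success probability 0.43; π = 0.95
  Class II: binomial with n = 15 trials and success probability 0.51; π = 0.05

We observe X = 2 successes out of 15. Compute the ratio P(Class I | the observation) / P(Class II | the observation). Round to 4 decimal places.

96.4660

Since P(k|x) ∝ π_k f_k(x), the posterior odds are π_i f_i(x) / (π_j f_j(x)).
Evaluate each component's likelihood at the observed value:
  f_I = 0.0130167
  f_II = 0.00256377
Posterior odds = (π_I·f_I) / (π_II·f_II) = (0.95·0.0130167) / (0.05·0.00256377) = 0.0123658 / 0.000128188 ≈ 96.4660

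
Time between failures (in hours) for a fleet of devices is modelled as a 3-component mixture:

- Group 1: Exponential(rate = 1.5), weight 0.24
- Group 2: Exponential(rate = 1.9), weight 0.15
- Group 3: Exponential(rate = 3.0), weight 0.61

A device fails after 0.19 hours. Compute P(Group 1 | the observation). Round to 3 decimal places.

0.180

Posterior ∝ prior × likelihood, so P(k | x) ∝ π_k f_k(x); normalise over all components.
Component likelihoods at x = 0.19 hours:
  L_1 = 1.5·e^(−1.5·0.19) = 1.5·e^(−0.2850) = 1.12802
  L_2 = 1.9·e^(−1.9·0.19) = 1.9·e^(−0.3610) = 1.32426
  L_3 = 3.0·e^(−3.0·0.19) = 3.0·e^(−0.5700) = 1.69658
Weight by the priors:
  π_1·L_1 = 0.24 × 1.12802 = 0.270725
  π_2·L_2 = 0.15 × 1.32426 = 0.198639
  π_3·L_3 = 0.61 × 1.69658 = 1.03491
Marginal: 0.270725 + 0.198639 + 1.03491 = 1.50428
So the posterior for Group 1 is 0.270725 / 1.50428 ≈ 0.180.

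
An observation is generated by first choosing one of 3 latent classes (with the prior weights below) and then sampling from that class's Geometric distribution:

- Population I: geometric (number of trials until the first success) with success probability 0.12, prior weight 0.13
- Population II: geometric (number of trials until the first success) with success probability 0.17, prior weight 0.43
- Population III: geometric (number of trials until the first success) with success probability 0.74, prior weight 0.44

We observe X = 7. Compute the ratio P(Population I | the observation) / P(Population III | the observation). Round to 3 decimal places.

Posterior odds = (π_i f_i(x)) / (π_j f_j(x)); the normalising sum cancels.
Component likelihoods at x = 7:
  L_I = 0.12·(1−0.12)^6 = 0.12·0.464404 = 0.0557285
  L_II = 0.17·(1−0.17)^6 = 0.17·0.32694 = 0.0555799
  L_III = 0.74·(1−0.74)^6 = 0.74·0.000308916 = 0.000228598
Odds = (0.13/0.44) × (0.0557285/0.000228598) = 0.295455 × 243.784 ≈ 72.027

72.027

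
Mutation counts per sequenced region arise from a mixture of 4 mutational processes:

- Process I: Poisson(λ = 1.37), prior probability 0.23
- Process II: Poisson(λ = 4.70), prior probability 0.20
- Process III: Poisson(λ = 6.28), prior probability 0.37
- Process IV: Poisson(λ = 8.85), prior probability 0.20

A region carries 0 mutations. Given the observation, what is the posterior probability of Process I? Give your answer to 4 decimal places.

The responsibility of component k is P(Z=k) f_k(x) divided by Σ_j P(Z=j) f_j(x).
Poisson probabilities:
  f_I = 0.254107
  f_II = 0.00909528
  f_III = 0.0018734
  f_IV = 0.000143382
Weight by the priors:
  P(Z=I)·f_I = 0.23 × 0.254107 = 0.0584446
  P(Z=II)·f_II = 0.20 × 0.00909528 = 0.00181906
  P(Z=III)·f_III = 0.37 × 0.0018734 = 0.000693158
  P(Z=IV)·f_IV = 0.20 × 0.000143382 = 2.86763e-05
Marginal: 0.0584446 + 0.00181906 + 0.000693158 + 2.86763e-05 = 0.0609855
So the posterior for Process I is 0.0584446 / 0.0609855 ≈ 0.9583.

0.9583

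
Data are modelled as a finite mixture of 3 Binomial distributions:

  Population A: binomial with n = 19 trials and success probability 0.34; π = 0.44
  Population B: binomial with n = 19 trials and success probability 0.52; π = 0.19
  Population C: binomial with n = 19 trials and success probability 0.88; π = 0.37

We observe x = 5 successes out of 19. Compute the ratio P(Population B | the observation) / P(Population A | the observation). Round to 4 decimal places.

0.0418

Posterior odds = (π_i f_i(x)) / (π_j f_j(x)); the normalising sum cancels.
Component likelihoods at x = 5 successes out of 19:
  p_A = C(19,5)·0.34^5·0.66^14 = 11628·0.00454354·0.00297588 = 0.157223
  p_B = C(19,5)·0.52^5·0.48^14 = 11628·0.0380204·3.44649e-05 = 0.015237
  p_C = C(19,5)·0.88^5·0.12^14 = 11628·0.527732·1.28392e-13 = 7.87872e-10
Posterior odds = (π_B·p_B) / (π_A·p_A) = (0.19·0.015237) / (0.44·0.157223) = 0.00289503 / 0.0691779 ≈ 0.0418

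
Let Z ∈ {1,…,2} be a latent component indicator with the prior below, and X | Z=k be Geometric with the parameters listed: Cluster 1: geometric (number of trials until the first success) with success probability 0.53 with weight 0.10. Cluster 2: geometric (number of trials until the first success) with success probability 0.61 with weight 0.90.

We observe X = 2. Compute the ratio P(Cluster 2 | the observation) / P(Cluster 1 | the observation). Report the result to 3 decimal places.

8.595

Posterior odds = (P(Z=i) f_i(x)) / (P(Z=j) f_j(x)); the normalising sum cancels.
Evaluate each component's likelihood at the observed value:
  L_1 = 0.53·(1−0.53)^1 = 0.53·0.47 = 0.2491
  L_2 = 0.61·(1−0.61)^1 = 0.61·0.39 = 0.2379
Posterior odds = (P(Z=2)·L_2) / (P(Z=1)·L_1) = (0.90·0.2379) / (0.10·0.2491) = 0.21411 / 0.02491 ≈ 8.595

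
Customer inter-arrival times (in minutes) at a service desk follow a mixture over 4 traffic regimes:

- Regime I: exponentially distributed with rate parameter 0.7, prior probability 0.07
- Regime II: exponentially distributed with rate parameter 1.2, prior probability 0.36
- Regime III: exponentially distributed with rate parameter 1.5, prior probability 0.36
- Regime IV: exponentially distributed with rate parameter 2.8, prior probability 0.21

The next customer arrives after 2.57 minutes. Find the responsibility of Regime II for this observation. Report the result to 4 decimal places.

0.4974

Posterior ∝ prior × likelihood, so P(k | x) ∝ π_k f_k(x); normalise over all components.
Exponential densities:
  p_I = 0.115825
  p_II = 0.0549309
  p_III = 0.0317604
  p_IV = 0.00209882
Multiply by the mixture weights:
  π_I·p_I = 0.07 × 0.115825 = 0.00810775
  π_II·p_II = 0.36 × 0.0549309 = 0.0197751
  π_III·p_III = 0.36 × 0.0317604 = 0.0114337
  π_IV·p_IV = 0.21 × 0.00209882 = 0.000440752
Evidence: 0.00810775 + 0.0197751 + 0.0114337 + 0.000440752 = 0.0397574
So the posterior for Regime II is 0.0197751 / 0.0397574 ≈ 0.4974.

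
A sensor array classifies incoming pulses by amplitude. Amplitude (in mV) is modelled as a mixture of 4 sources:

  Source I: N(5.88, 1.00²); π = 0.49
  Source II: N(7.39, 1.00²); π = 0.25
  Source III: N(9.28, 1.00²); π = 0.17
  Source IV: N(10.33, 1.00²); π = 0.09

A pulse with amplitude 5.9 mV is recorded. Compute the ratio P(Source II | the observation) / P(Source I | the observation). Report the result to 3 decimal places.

Only the two components matter; the odds are (π_i f_i(x)) / (π_j f_j(x)).
Component likelihoods at x = 5.9 mV:
  L_I = (1/(1.00·√(2π)))·exp(−(5.9−5.88)²/(2·1.00²)) = 0.398942·exp(-0.00020) = 0.398862
  L_II = (1/(1.00·√(2π)))·exp(−(5.9−7.39)²/(2·1.00²)) = 0.398942·exp(-1.11005) = 0.131468
  L_III = (1/(1.00·√(2π)))·exp(−(5.9−9.28)²/(2·1.00²)) = 0.398942·exp(-5.71220) = 0.00131866
  L_IV = (1/(1.00·√(2π)))·exp(−(5.9−10.33)²/(2·1.00²)) = 0.398942·exp(-9.81245) = 2.18483e-05
0.0328671 / 0.195443 ≈ 0.168

0.168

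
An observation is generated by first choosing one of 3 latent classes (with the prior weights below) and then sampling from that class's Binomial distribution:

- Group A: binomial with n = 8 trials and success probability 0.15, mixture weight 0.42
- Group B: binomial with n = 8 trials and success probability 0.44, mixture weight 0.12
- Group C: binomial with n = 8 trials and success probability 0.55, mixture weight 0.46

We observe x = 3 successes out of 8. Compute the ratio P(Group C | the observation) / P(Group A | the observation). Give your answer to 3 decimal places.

2.245

The posterior odds equal the prior odds times the likelihood ratio: (π_i/π_j)·(f_i(x)/f_j(x)).
Binomial probabilities:
  L_A = 0.0838603
  L_B = 0.262716
  L_C = 0.171925
Posterior odds = (π_C·L_C) / (π_A·L_A) = (0.46·0.171925) / (0.42·0.0838603) = 0.0790854 / 0.0352213 ≈ 2.245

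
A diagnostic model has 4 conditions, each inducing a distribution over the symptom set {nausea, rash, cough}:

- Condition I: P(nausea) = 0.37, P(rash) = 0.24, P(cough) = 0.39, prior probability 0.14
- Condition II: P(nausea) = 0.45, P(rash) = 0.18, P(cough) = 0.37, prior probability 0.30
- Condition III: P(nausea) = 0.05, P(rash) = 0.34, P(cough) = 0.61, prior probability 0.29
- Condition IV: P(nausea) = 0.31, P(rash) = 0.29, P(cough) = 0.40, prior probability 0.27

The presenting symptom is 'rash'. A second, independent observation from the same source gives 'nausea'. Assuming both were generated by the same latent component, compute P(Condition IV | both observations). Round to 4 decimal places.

0.3681

By Bayes' theorem, P(k | x) = w_k f_k(x) / Σ_j w_j f_j(x).
Since both observations come from the same component, the likelihood for component k is f_k(x₁)·f_k(x₂).
  f_I = [P(rash | comp) = 0.24] × [0.37] = 0.0888
  f_II = [P(rash | comp) = 0.18] × [0.45] = 0.081
  f_III = [P(rash | comp) = 0.34] × [0.05] = 0.017
  f_IV = [P(rash | comp) = 0.29] × [0.31] = 0.0899
Prior × likelihood for each component:
  w_I·f_I = 0.14 × 0.0888 = 0.012432
  w_II·f_II = 0.30 × 0.081 = 0.0243
  w_III·f_III = 0.29 × 0.017 = 0.00493
  w_IV·f_IV = 0.27 × 0.0899 = 0.024273
Evidence: 0.012432 + 0.0243 + 0.00493 + 0.024273 = 0.065935
Responsibility of Condition IV: 0.024273 / 0.065935 ≈ 0.3681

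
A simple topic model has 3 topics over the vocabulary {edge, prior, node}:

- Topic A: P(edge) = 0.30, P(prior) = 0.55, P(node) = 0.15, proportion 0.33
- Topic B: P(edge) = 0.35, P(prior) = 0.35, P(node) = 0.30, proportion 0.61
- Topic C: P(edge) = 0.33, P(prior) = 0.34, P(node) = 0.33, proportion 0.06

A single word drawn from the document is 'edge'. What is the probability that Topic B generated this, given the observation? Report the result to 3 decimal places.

0.642

Apply Bayes' rule: the posterior for each component is proportional to its prior times its likelihood at x.
Evaluate each component's likelihood at the observed value:
  L_A = P(edge | comp) = 0.30
  L_B = P(edge | comp) = 0.35
  L_C = P(edge | comp) = 0.33
Unnormalised posteriors:
  P(Z=A)·L_A = 0.33 × 0.3 = 0.099
  P(Z=B)·L_B = 0.61 × 0.35 = 0.2135
  P(Z=C)·L_C = 0.06 × 0.33 = 0.0198
Marginal: 0.099 + 0.2135 + 0.0198 = 0.3323
P(Topic B | the observation) ≈ 0.642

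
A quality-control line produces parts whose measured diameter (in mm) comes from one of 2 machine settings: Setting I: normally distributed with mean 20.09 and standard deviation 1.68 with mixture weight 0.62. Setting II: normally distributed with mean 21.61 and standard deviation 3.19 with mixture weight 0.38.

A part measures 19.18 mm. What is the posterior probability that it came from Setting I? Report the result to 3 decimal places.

Posterior ∝ prior × likelihood, so P(k | x) ∝ π_k f_k(x); normalise over all components.
Evaluate each component's likelihood at the observed value:
  f_I = (1/(1.68·√(2π)))·exp(−(19.18−20.09)²/(2·1.68²)) = 0.237466·exp(-0.14670) = 0.205064
  f_II = (1/(3.19·√(2π)))·exp(−(19.18−21.61)²/(2·3.19²)) = 0.125060·exp(-0.29014) = 0.0935653
Multiply by the mixture weights:
  π_I·f_I = 0.62 × 0.205064 = 0.12714
  π_II·f_II = 0.38 × 0.0935653 = 0.0355548
Denominator: 0.12714 + 0.0355548 = 0.162694
So the posterior for Setting I is 0.12714 / 0.162694 ≈ 0.781.

0.781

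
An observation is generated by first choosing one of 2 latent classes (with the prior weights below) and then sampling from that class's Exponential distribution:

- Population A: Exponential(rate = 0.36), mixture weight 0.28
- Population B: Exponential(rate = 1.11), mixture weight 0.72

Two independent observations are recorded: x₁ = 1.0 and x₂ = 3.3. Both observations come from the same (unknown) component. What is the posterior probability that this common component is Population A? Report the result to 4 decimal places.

By Bayes' theorem, P(k | x) = w_k f_k(x) / Σ_j w_j f_j(x).
Since both observations come from the same component, the likelihood for component k is f_k(x₁)·f_k(x₂).
  L_A = [0.251163] × [0.109739] = 0.0275624
  L_B = [0.36581] × [0.0284775] = 0.0104174
Multiply by the mixture weights:
  w_A·L_A = 0.28 × 0.0275624 = 0.00771747
  w_B·L_B = 0.72 × 0.0104174 = 0.00750051
Sum: 0.00771747 + 0.00750051 = 0.015218
P(Population A | x₁, x₂) = 0.00771747 / 0.015218 ≈ 0.5071

0.5071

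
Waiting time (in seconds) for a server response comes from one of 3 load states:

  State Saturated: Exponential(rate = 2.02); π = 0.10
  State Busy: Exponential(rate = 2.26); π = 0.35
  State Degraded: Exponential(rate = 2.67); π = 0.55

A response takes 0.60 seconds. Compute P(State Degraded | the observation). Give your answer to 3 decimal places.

0.529

By Bayes' theorem, P(k | x) = P(Z=k) f_k(x) / Σ_j P(Z=j) f_j(x).
Component likelihoods at x = 0.60 seconds:
  p_Saturated = 0.601155
  p_Busy = 0.582378
  p_Degraded = 0.537987
Weight by the priors:
  P(Z=Saturated)·p_Saturated = 0.10 × 0.601155 = 0.0601155
  P(Z=Busy)·p_Busy = 0.35 × 0.582378 = 0.203832
  P(Z=Degraded)·p_Degraded = 0.55 × 0.537987 = 0.295893
Marginal: 0.0601155 + 0.203832 + 0.295893 = 0.559841
Responsibility of State Degraded: 0.295893 / 0.559841 ≈ 0.529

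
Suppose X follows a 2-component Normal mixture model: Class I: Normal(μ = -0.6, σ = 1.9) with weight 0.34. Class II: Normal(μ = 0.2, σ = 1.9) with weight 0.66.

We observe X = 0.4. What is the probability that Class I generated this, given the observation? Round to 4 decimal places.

By Bayes' theorem, P(k | x) = π_k f_k(x) / Σ_j π_j f_j(x).
Component likelihoods at x = 0.4:
  L_I = (1/(1.9·√(2π)))·exp(−(0.4−-0.6)²/(2·1.9²)) = 0.209970·exp(-0.13850) = 0.182812
  L_II = (1/(1.9·√(2π)))·exp(−(0.4−0.2)²/(2·1.9²)) = 0.209970·exp(-0.00554) = 0.20881
Weight by the priors:
  π_I·L_I = 0.34 × 0.182812 = 0.0621561
  π_II·L_II = 0.66 × 0.20881 = 0.137814
Denominator: 0.0621561 + 0.137814 = 0.19997
P(Class I | the observation) = 0.0621561 / 0.19997 ≈ 0.3108

0.3108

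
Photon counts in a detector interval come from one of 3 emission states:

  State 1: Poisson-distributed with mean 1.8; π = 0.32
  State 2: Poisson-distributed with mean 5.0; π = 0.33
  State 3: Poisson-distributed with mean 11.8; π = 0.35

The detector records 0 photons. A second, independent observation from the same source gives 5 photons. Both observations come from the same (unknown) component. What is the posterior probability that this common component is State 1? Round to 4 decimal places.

P(component k | x) = P(Z=k)·f_k(x) / marginal(x), where marginal(x) = Σ_j P(Z=j)·f_j(x).
Since both observations come from the same component, the likelihood for component k is f_k(x₁)·f_k(x₂).
  f_1 = [0.165299] × [0.0260286] = 0.0043025
  f_2 = [0.00673795] × [0.175467] = 0.00118229
  f_3 = [7.50456e-06] × [0.0143072] = 1.07369e-07
Prior × likelihood for each component:
  P(Z=1)·f_1 = 0.32 × 0.0043025 = 0.0013768
  P(Z=2)·f_2 = 0.33 × 0.00118229 = 0.000390156
  P(Z=3)·f_3 = 0.35 × 1.07369e-07 = 3.75792e-08
Evidence: 0.0013768 + 0.000390156 + 3.75792e-08 = 0.00176699
P(State 1 | data) = 0.0013768 / 0.00176699 ≈ 0.7792

0.7792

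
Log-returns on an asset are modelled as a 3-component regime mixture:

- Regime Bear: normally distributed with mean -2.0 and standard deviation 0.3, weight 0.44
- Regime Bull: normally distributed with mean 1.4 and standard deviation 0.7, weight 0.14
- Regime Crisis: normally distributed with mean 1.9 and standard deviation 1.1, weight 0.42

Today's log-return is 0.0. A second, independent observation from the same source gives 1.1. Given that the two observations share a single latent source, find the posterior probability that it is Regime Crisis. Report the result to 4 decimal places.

0.6295

P(component k | x) = π_k·f_k(x) / marginal(x), where marginal(x) = Σ_j π_j·f_j(x).
Since both observations come from the same component, the likelihood for component k is f_k(x₁)·f_k(x₂).
  L_Bear = [(1/(0.3·√(2π)))·exp(−(0.0−-2.0)²/(2·0.3²)) = 1.329808·exp(-22.22222) = 2.9703e-10] × [8.65544e-24] = 2.57092e-33
  L_Bull = [(1/(0.7·√(2π)))·exp(−(0.0−1.4)²/(2·0.7²)) = 0.569918·exp(-2.00000) = 0.07713] × [0.51991] = 0.0401006
  L_Crisis = [(1/(1.1·√(2π)))·exp(−(0.0−1.9)²/(2·1.1²)) = 0.362675·exp(-1.49174) = 0.0815952] × [0.278396] = 0.0227158
Prior × likelihood for each component:
  π_Bear·L_Bear = 0.44 × 2.57092e-33 = 1.13121e-33
  π_Bull·L_Bull = 0.14 × 0.0401006 = 0.00561408
  π_Crisis·L_Crisis = 0.42 × 0.0227158 = 0.00954062
Normaliser: 1.13121e-33 + 0.00561408 + 0.00954062 = 0.0151547
Responsibility of Regime Crisis: 0.00954062 / 0.0151547 ≈ 0.6295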